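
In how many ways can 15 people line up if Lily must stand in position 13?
Fix one position: (15-1)! = 87178291200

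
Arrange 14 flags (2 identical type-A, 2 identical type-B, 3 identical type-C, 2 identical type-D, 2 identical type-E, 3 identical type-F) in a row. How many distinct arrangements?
14! / (2! × 2! × 3! × 2! × 2! × 3!) = 151351200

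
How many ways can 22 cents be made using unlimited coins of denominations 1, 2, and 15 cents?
Coefficient of x^22 in 1/(1-x^1) · 1/(1-x^2) · 1/(1-x^15). Case on j = number of 15-cent coins (j = 0..1); remainder r = 22 - 15j is made from {1,2} in ⌊r/2⌋+1 ways. r = 22, 7 → 12 + 4 = 16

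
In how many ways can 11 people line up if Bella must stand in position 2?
Fix one position: (11-1)! = 3628800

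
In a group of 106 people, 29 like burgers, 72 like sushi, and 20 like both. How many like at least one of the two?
|A∪B| = |A| + |B| - |A∩B| = 29 + 72 - 20 = 81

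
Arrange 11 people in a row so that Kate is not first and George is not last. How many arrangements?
By inclusion-exclusion: 11! - 2×(11-1)! + (11-2)! = 39916800 - 7257600 + 362880 = 33022080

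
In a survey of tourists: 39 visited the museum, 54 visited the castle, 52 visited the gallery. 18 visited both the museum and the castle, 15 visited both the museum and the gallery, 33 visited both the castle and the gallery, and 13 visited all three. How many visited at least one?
|A∪B∪C| = 39+54+52-18-15-33+13 = 92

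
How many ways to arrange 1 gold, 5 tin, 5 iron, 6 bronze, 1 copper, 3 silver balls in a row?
21! / (1! × 5! × 5! × 6! × 1! × 3!) = 821292151680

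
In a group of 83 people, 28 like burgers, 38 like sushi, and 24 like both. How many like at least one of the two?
|A∪B| = |A| + |B| - |A∩B| = 28 + 38 - 24 = 42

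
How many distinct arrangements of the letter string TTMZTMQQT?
9! / (2! × 2! × 4! × 1!) = 3780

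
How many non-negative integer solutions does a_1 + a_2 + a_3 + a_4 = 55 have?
C(55+4-1, 4-1) = C(58, 3) = 30856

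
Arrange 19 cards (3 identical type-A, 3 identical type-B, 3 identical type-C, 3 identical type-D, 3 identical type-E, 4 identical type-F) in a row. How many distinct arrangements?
19! / (3! × 3! × 3! × 3! × 3! × 4!) = 651819168000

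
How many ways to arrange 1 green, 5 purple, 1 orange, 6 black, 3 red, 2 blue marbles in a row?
18! / (1! × 5! × 1! × 6! × 3! × 2!) = 6175128960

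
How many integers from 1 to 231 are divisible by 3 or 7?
⌊231/3⌋ + ⌊231/7⌋ - ⌊231/21⌋ = 77 + 33 - 11 = 99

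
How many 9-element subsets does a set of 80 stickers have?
C(80,9) = 80!/(9!×71!) = 231900297200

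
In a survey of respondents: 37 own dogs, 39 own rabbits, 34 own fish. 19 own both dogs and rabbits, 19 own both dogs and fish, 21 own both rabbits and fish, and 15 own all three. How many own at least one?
|A∪B∪C| = 37+39+34-19-19-21+15 = 66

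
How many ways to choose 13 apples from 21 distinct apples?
C(21,13) = 21!/(13!×8!) = 203490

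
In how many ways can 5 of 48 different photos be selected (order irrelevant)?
C(48,5) = 48!/(5!×43!) = 1712304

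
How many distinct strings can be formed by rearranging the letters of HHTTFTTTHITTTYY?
15! / (1! × 1! × 8! × 2! × 3!) = 2702700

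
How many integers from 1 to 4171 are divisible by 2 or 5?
⌊4171/2⌋ + ⌊4171/5⌋ - ⌊4171/10⌋ = 2085 + 834 - 417 = 2502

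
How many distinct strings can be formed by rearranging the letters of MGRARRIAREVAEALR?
16! / (1! × 1! × 1! × 1! × 2! × 4! × 1! × 5!) = 3632428800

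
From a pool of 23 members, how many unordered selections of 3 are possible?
C(23,3) = 23!/(3!×20!) = 1771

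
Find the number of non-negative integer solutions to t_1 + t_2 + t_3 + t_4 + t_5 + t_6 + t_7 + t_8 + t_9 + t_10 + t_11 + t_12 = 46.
C(46+12-1, 12-1) = C(57, 11) = 184509266760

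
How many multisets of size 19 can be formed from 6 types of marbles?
C(19+6-1, 6-1) = C(24, 5) = 42504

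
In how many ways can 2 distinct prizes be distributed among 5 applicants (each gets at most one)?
P(5,2) = 5!/(5-2)! = 20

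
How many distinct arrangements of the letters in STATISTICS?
10! / (3! × 3! × 1! × 2! × 1!) = 50400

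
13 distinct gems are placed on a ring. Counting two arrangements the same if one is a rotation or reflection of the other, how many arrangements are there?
(13-1)!/2 = 479001600/2 = 239500800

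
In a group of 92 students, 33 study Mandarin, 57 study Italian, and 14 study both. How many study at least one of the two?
|A∪B| = |A| + |B| - |A∩B| = 33 + 57 - 14 = 76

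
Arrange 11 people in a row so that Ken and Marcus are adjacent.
Treat as block: (11-1)! × 2! = 3628800 × 2 = 7257600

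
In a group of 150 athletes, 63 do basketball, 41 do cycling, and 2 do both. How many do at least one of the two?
|A∪B| = |A| + |B| - |A∩B| = 63 + 41 - 2 = 102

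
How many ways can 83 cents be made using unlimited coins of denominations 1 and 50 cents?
Coefficient of x^83 in 1/(1-x^1) · 1/(1-x^50). Use j coins of 50 for j = 0..⌊83/50⌋ = 1, the rest in 1s: 1 + 1 = 2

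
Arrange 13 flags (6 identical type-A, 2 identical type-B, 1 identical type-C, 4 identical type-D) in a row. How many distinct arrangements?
13! / (6! × 2! × 1! × 4!) = 180180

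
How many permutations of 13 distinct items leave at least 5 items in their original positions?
Exactly j fixed points: C(13,j)·!(13-j); sum over j ≥ 5 (derangement numbers via !m = (m-1)·(!(m-1) + !(m-2)): !0..!8 = 1, 0, 1, 2, 9, 44, 265, 1854, 14833). Σ_{j=5}^{13} C(13,j)·!(13-j) = C(13,5)·!8 + C(13,6)·!7 + C(13,7)·!6 + C(13,8)·!5 + C(13,9)·!4 + C(13,10)·!3 + C(13,11)·!2 + C(13,12)·!1 + C(13,13)·!0 = 1287·14833 + 1716·1854 + 1716·265 + 1287·44 + 715·9 + 286·2 + 78·1 + 13·0 + 1·1 = 22789989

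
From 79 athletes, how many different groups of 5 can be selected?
C(79,5) = 79!/(5!×74!) = 22537515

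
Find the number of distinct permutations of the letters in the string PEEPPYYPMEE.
11! / (1! × 4! × 2! × 4!) = 34650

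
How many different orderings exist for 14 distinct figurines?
14! = 87178291200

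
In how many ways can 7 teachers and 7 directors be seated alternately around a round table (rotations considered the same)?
Fix one of the teachers: (7-1)! ways for the remaining teachers, × 7! ways for the directors = 720 × 5040 = 3628800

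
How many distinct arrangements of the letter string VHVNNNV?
7! / (3! × 1! × 3!) = 140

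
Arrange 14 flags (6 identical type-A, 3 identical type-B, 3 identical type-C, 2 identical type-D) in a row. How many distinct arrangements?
14! / (6! × 3! × 3! × 2!) = 1681680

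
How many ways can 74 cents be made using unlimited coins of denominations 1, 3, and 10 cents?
Coefficient of x^74 in 1/(1-x^1) · 1/(1-x^3) · 1/(1-x^10). Case on j = number of 10-cent coins (j = 0..7); remainder r = 74 - 10j is made from {1,3} in ⌊r/3⌋+1 ways. r = 74, 64, 54, 44, 34, 24, 14, 4 → 25 + 22 + 19 + 15 + 12 + 9 + 5 + 2 = 109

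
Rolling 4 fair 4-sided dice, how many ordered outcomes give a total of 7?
Coefficient of x^7 in (x + x² + ... + x^4)^4. By inclusion-exclusion on dice exceeding 4: Σ_j (-1)^j C(4,j)·C(7-1-4j, 3) = C(4,0)·C(6,3) = 1·20 = 20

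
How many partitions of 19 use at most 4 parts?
By conjugation, equals partitions of 19 into parts ≤ 4. Let r_j(i) = number of partitions of i into parts ≤ j, for i = 0..19. r_1(i) = 1 for all i; r_j(i) = r_{j-1}(i) + r_j(i-j). Rows j = 2..4: ≤2: 1 1 2 2 3 3 4 4 5 5 6 6 7 7 8 8 9 9 10 10; ≤3: 1 1 2 3 4 5 7 8 10 12 14 16 19 21 24 27 30 33 37 40; ≤4: 1 1 2 3 5 6 9 11 15 18 23 27 34 39 47 54 64 72 84 94. r_4(19) = 94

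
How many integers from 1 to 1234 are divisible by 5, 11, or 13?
⌊1234/5⌋+⌊1234/11⌋+⌊1234/13⌋ - ⌊1234/55⌋-⌊1234/65⌋-⌊1234/143⌋ + ⌊1234/715⌋ = 246+112+94 - 22-18-8 + 1 = 405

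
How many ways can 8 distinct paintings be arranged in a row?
8! = 40320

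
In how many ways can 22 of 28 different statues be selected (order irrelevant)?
C(28,22) = 28!/(22!×6!) = 376740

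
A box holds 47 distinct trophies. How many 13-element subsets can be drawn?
C(47,13) = 47!/(13!×34!) = 140676848445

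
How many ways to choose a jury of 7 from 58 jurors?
C(58,7) = 58!/(7!×51!) = 300674088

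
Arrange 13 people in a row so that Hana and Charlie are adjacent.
Treat as block: (13-1)! × 2! = 479001600 × 2 = 958003200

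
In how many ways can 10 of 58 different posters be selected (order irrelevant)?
C(58,10) = 58!/(10!×48!) = 52179482355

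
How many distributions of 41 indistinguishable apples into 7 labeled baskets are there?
C(41+7-1, 7-1) = C(47, 6) = 10737573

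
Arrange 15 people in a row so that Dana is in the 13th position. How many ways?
Fix one position: (15-1)! = 87178291200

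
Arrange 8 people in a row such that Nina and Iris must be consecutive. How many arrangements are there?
Treat the 2 as one block: (8-2+1)! × 2! = 5040 × 2 = 10080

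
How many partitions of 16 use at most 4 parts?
By conjugation, equals partitions of 16 into parts ≤ 4. Let r_j(i) = number of partitions of i into parts ≤ j, for i = 0..16. r_1(i) = 1 for all i; r_j(i) = r_{j-1}(i) + r_j(i-j). Rows j = 2..4: ≤2: 1 1 2 2 3 3 4 4 5 5 6 6 7 7 8 8 9; ≤3: 1 1 2 3 4 5 7 8 10 12 14 16 19 21 24 27 30; ≤4: 1 1 2 3 5 6 9 11 15 18 23 27 34 39 47 54 64. r_4(16) = 64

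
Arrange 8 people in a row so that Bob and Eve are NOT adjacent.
Total - adjacent = 8! - (8-1)!×2 = 40320 - 10080 = 30240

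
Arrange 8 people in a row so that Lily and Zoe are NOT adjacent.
Total - adjacent = 8! - (8-1)!×2 = 40320 - 10080 = 30240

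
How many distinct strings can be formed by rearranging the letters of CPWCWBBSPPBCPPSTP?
17! / (2! × 2! × 1! × 6! × 3! × 3!) = 3430627200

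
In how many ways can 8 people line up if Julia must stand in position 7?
Fix one position: (8-1)! = 5040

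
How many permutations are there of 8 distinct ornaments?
8! = 40320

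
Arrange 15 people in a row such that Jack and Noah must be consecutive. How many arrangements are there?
Treat the 2 as one block: (15-2+1)! × 2! = 87178291200 × 2 = 174356582400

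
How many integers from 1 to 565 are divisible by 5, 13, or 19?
⌊565/5⌋+⌊565/13⌋+⌊565/19⌋ - ⌊565/65⌋-⌊565/95⌋-⌊565/247⌋ + ⌊565/1235⌋ = 113+43+29 - 8-5-2 + 0 = 170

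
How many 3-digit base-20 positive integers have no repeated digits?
First digit: 19 choices (nonzero). Then descending: 19 × 19 × 18 = 6498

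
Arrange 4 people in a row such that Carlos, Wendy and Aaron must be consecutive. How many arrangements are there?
Treat the 3 as one block: (4-3+1)! × 3! = 2 × 6 = 12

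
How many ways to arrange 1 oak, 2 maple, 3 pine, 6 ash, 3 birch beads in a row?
15! / (1! × 2! × 3! × 6! × 3!) = 25225200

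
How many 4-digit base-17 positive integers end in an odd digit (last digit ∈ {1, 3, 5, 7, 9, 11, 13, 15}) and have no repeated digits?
Last∈{1,3,5,7,9,11,13,15}. Last=0: 0. Last nonzero: 8×15×P(15,2) = 25200. Total = 25200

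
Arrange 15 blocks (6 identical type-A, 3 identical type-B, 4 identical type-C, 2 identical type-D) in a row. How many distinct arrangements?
15! / (6! × 3! × 4! × 2!) = 6306300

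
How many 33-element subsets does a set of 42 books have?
C(42,33) = 42!/(33!×9!) = 445891810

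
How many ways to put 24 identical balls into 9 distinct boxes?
C(24+9-1, 9-1) = C(32, 8) = 10518300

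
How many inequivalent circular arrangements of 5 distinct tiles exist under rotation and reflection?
(5-1)!/2 = 24/2 = 12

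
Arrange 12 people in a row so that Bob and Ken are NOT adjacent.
Total - adjacent = 12! - (12-1)!×2 = 479001600 - 79833600 = 399168000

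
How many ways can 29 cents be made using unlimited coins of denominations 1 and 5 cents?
Coefficient of x^29 in 1/(1-x^1) · 1/(1-x^5). Use j coins of 5 for j = 0..⌊29/5⌋ = 5, the rest in 1s: 5 + 1 = 6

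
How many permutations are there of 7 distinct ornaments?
7! = 5040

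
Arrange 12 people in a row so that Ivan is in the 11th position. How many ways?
Fix one position: (12-1)! = 39916800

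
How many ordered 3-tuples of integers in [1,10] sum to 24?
Coefficient of x^24 in (x + x² + ... + x^10)^3. By inclusion-exclusion on dice exceeding 10: Σ_j (-1)^j C(3,j)·C(24-1-10j, 2) = C(3,0)·C(23,2) - C(3,1)·C(13,2) + C(3,2)·C(3,2) = 1·253 - 3·78 + 3·3 = 28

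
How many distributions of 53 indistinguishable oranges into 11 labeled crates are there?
C(53+11-1, 11-1) = C(63, 10) = 127805525001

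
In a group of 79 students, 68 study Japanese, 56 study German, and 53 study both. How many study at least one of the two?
|A∪B| = |A| + |B| - |A∩B| = 68 + 56 - 53 = 71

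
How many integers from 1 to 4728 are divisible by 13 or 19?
⌊4728/13⌋ + ⌊4728/19⌋ - ⌊4728/247⌋ = 363 + 248 - 19 = 592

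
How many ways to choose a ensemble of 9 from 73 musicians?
C(73,9) = 73!/(9!×64!) = 97082021465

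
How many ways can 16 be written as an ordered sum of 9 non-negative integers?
C(16+9-1, 9-1) = C(24, 8) = 735471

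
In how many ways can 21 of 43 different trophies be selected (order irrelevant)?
C(43,21) = 43!/(21!×22!) = 1052049481860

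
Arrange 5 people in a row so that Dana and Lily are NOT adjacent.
Total - adjacent = 5! - (5-1)!×2 = 120 - 48 = 72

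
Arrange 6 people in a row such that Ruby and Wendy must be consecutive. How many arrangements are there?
Treat the 2 as one block: (6-2+1)! × 2! = 120 × 2 = 240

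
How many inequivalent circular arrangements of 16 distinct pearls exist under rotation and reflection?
(16-1)!/2 = 1307674368000/2 = 653837184000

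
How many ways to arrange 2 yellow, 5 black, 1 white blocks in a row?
8! / (2! × 5! × 1!) = 168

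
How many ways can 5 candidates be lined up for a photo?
5! = 120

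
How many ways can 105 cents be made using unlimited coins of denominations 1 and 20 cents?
Coefficient of x^105 in 1/(1-x^1) · 1/(1-x^20). Use j coins of 20 for j = 0..⌊105/20⌋ = 5, the rest in 1s: 5 + 1 = 6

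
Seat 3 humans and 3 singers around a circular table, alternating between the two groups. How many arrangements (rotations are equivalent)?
Fix one of the humans: (3-1)! ways for the remaining humans, × 3! ways for the singers = 2 × 6 = 12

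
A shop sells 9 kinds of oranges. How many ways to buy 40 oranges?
C(40+9-1, 9-1) = C(48, 8) = 377348994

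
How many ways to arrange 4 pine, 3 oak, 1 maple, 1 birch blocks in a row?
9! / (4! × 3! × 1! × 1!) = 2520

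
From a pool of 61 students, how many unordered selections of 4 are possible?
C(61,4) = 61!/(4!×57!) = 521855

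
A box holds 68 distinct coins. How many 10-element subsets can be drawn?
C(68,10) = 68!/(10!×58!) = 290752384208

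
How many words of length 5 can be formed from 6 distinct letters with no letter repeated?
P(6,5) = 6!/(6-5)! = 720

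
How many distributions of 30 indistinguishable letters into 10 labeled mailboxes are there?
C(30+10-1, 10-1) = C(39, 9) = 211915132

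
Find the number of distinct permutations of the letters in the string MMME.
4! / (3! × 1!) = 4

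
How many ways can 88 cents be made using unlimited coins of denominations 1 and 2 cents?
Coefficient of x^88 in 1/(1-x^1) · 1/(1-x^2). Use j coins of 2 for j = 0..⌊88/2⌋ = 44, the rest in 1s: 44 + 1 = 45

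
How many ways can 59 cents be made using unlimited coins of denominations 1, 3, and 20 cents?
Coefficient of x^59 in 1/(1-x^1) · 1/(1-x^3) · 1/(1-x^20). Case on j = number of 20-cent coins (j = 0..2); remainder r = 59 - 20j is made from {1,3} in ⌊r/3⌋+1 ways. r = 59, 39, 19 → 20 + 14 + 7 = 41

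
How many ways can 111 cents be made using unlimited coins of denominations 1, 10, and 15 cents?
Coefficient of x^111 in 1/(1-x^1) · 1/(1-x^10) · 1/(1-x^15). Case on j = number of 15-cent coins (j = 0..7); remainder r = 111 - 15j is made from {1,10} in ⌊r/10⌋+1 ways. r = 111, 96, 81, 66, 51, 36, 21, 6 → 12 + 10 + 9 + 7 + 6 + 4 + 3 + 1 = 52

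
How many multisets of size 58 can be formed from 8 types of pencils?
C(58+8-1, 8-1) = C(65, 7) = 696190560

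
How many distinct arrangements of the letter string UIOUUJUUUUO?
11! / (2! × 7! × 1! × 1!) = 3960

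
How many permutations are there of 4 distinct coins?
4! = 24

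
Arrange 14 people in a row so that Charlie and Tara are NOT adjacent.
Total - adjacent = 14! - (14-1)!×2 = 87178291200 - 12454041600 = 74724249600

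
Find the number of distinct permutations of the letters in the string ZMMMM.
5! / (4! × 1!) = 5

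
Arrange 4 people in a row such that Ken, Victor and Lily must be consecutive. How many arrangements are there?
Treat the 3 as one block: (4-3+1)! × 3! = 2 × 6 = 12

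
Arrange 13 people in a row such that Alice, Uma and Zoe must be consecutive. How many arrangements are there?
Treat the 3 as one block: (13-3+1)! × 3! = 39916800 × 6 = 239500800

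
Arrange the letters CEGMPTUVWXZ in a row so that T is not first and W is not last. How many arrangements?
By inclusion-exclusion: 11! - 2×(11-1)! + (11-2)! = 39916800 - 7257600 + 362880 = 33022080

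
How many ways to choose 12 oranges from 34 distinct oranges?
C(34,12) = 34!/(12!×22!) = 548354040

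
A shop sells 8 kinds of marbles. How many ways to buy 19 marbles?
C(19+8-1, 8-1) = C(26, 7) = 657800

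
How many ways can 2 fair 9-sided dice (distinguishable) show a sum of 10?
Coefficient of x^10 in (x + x² + ... + x^9)^2. By inclusion-exclusion on dice exceeding 9: Σ_j (-1)^j C(2,j)·C(10-1-9j, 1) = C(2,0)·C(9,1) = 1·9 = 9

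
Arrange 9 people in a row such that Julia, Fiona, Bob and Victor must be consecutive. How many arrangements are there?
Treat the 4 as one block: (9-4+1)! × 4! = 720 × 24 = 17280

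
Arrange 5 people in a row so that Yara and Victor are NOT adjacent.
Total - adjacent = 5! - (5-1)!×2 = 120 - 48 = 72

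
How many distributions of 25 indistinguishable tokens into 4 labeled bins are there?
C(25+4-1, 4-1) = C(28, 3) = 3276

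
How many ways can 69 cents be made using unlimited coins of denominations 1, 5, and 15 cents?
Coefficient of x^69 in 1/(1-x^1) · 1/(1-x^5) · 1/(1-x^15). Case on j = number of 15-cent coins (j = 0..4); remainder r = 69 - 15j is made from {1,5} in ⌊r/5⌋+1 ways. r = 69, 54, 39, 24, 9 → 14 + 11 + 8 + 5 + 2 = 40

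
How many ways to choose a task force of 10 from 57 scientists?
C(57,10) = 57!/(10!×47!) = 43183019880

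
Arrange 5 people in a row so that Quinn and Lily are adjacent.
Treat as block: (5-1)! × 2! = 24 × 2 = 48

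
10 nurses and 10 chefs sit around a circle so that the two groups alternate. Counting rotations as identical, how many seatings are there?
Fix one of the nurses: (10-1)! ways for the remaining nurses, × 10! ways for the chefs = 362880 × 3628800 = 1316818944000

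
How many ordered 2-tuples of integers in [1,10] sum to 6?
Coefficient of x^6 in (x + x² + ... + x^10)^2. By inclusion-exclusion on dice exceeding 10: Σ_j (-1)^j C(2,j)·C(6-1-10j, 1) = C(2,0)·C(5,1) = 1·5 = 5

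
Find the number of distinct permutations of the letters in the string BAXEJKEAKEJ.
11! / (1! × 2! × 1! × 2! × 2! × 3!) = 831600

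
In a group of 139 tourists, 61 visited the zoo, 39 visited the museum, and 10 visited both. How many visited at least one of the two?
|A∪B| = |A| + |B| - |A∩B| = 61 + 39 - 10 = 90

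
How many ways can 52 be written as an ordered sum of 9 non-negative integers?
C(52+9-1, 9-1) = C(60, 8) = 2558620845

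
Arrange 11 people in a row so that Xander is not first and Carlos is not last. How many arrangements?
By inclusion-exclusion: 11! - 2×(11-1)! + (11-2)! = 39916800 - 7257600 + 362880 = 33022080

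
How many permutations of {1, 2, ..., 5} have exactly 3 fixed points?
Choose the 3 fixed points C(5,3) = 10, derange the rest: !2 = Σ_{j=0}^{2} (-1)^j·2!/j! = 2 - 2 + 1 = 1. Product = 10 × 1 = 10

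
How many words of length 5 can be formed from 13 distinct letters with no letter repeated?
P(13,5) = 13!/(13-5)! = 154440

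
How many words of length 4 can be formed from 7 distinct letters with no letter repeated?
P(7,4) = 7!/(7-4)! = 840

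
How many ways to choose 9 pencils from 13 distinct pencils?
C(13,9) = 13!/(9!×4!) = 715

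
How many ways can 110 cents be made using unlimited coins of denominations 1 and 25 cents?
Coefficient of x^110 in 1/(1-x^1) · 1/(1-x^25). Use j coins of 25 for j = 0..⌊110/25⌋ = 4, the rest in 1s: 4 + 1 = 5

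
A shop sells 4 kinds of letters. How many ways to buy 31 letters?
C(31+4-1, 4-1) = C(34, 3) = 5984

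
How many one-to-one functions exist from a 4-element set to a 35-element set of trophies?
P(35,4) = 35!/(35-4)! = 1256640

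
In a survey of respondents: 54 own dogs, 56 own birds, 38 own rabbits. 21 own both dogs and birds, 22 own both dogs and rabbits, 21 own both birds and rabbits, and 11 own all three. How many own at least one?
|A∪B∪C| = 54+56+38-21-22-21+11 = 95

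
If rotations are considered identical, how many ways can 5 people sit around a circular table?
Circular: fix one position, arrange the rest. (5-1)! = 24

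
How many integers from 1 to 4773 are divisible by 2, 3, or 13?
⌊4773/2⌋+⌊4773/3⌋+⌊4773/13⌋ - ⌊4773/6⌋-⌊4773/26⌋-⌊4773/39⌋ + ⌊4773/78⌋ = 2386+1591+367 - 795-183-122 + 61 = 3305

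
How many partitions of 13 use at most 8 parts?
By conjugation, equals partitions of 13 into parts ≤ 8. Let r_j(i) = number of partitions of i into parts ≤ j, for i = 0..13. r_1(i) = 1 for all i; r_j(i) = r_{j-1}(i) + r_j(i-j). Rows j = 2..8: ≤2: 1 1 2 2 3 3 4 4 5 5 6 6 7 7; ≤3: 1 1 2 3 4 5 7 8 10 12 14 16 19 21; ≤4: 1 1 2 3 5 6 9 11 15 18 23 27 34 39; ≤5: 1 1 2 3 5 7 10 13 18 23 30 37 47 57; ≤6: 1 1 2 3 5 7 11 14 20 26 35 44 58 71; ≤7: 1 1 2 3 5 7 11 15 21 28 38 49 65 82; ≤8: 1 1 2 3 5 7 11 15 22 29 40 52 70 89. r_8(13) = 89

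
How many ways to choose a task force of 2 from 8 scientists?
C(8,2) = 8!/(2!×6!) = 28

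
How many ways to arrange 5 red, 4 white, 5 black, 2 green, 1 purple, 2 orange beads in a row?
19! / (5! × 4! × 5! × 2! × 1! × 2!) = 87995587680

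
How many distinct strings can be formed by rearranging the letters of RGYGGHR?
7! / (2! × 1! × 3! × 1!) = 420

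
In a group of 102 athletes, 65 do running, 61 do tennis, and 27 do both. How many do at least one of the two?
|A∪B| = |A| + |B| - |A∩B| = 65 + 61 - 27 = 99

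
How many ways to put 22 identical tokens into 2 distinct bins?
C(22+2-1, 2-1) = C(23, 1) = 23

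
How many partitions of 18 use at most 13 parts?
By conjugation, equals partitions of 18 into parts ≤ 13. Let r_j(i) = number of partitions of i into parts ≤ j, for i = 0..18. r_1(i) = 1 for all i; r_j(i) = r_{j-1}(i) + r_j(i-j). Rows j = 2..13: ≤2: 1 1 2 2 3 3 4 4 5 5 6 6 7 7 8 8 9 9 10; ≤3: 1 1 2 3 4 5 7 8 10 12 14 16 19 21 24 27 30 33 37; ≤4: 1 1 2 3 5 6 9 11 15 18 23 27 34 39 47 54 64 72 84; ≤5: 1 1 2 3 5 7 10 13 18 23 30 37 47 57 70 84 101 119 141; ≤6: 1 1 2 3 5 7 11 14 20 26 35 44 58 71 90 110 136 163 199; ≤7: 1 1 2 3 5 7 11 15 21 28 38 49 65 82 105 131 164 201 248; ≤8: 1 1 2 3 5 7 11 15 22 29 40 52 70 89 116 146 186 230 288; ≤9: 1 1 2 3 5 7 11 15 22 30 41 54 73 94 123 157 201 252 318; ≤10: 1 1 2 3 5 7 11 15 22 30 42 55 75 97 128 164 212 267 340; ≤11: 1 1 2 3 5 7 11 15 22 30 42 56 76 99 131 169 219 278 355; ≤12: 1 1 2 3 5 7 11 15 22 30 42 56 77 100 133 172 224 285 366; ≤13: 1 1 2 3 5 7 11 15 22 30 42 56 77 101 134 174 227 290 373. r_13(18) = 373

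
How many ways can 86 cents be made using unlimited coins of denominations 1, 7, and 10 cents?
Coefficient of x^86 in 1/(1-x^1) · 1/(1-x^7) · 1/(1-x^10). Case on j = number of 10-cent coins (j = 0..8); remainder r = 86 - 10j is made from {1,7} in ⌊r/7⌋+1 ways. r = 86, 76, 66, 56, 46, 36, 26, 16, 6 → 13 + 11 + 10 + 9 + 7 + 6 + 4 + 3 + 1 = 64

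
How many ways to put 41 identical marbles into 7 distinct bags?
C(41+7-1, 7-1) = C(47, 6) = 10737573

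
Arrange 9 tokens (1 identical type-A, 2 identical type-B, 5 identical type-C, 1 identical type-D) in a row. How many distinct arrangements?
9! / (1! × 2! × 5! × 1!) = 1512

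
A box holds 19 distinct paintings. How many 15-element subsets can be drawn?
C(19,15) = 19!/(15!×4!) = 3876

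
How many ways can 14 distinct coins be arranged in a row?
14! = 87178291200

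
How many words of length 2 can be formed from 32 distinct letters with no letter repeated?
P(32,2) = 32!/(32-2)! = 992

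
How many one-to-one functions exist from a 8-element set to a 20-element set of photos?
P(20,8) = 20!/(20-8)! = 5079110400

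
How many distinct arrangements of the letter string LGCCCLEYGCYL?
12! / (1! × 4! × 3! × 2! × 2!) = 831600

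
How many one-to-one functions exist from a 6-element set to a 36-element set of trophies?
P(36,6) = 36!/(36-6)! = 1402410240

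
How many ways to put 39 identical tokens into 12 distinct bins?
C(39+12-1, 12-1) = C(50, 11) = 37353738800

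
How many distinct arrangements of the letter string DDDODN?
6! / (4! × 1! × 1!) = 30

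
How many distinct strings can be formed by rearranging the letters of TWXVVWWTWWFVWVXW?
16! / (2! × 7! × 1! × 2! × 4!) = 43243200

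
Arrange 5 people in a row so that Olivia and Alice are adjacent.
Treat as block: (5-1)! × 2! = 24 × 2 = 48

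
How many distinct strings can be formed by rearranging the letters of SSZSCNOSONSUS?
13! / (6! × 1! × 1! × 1! × 2! × 2!) = 2162160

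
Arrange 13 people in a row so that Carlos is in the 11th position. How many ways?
Fix one position: (13-1)! = 479001600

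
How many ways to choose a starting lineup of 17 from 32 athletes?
C(32,17) = 32!/(17!×15!) = 565722720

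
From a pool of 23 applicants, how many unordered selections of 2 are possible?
C(23,2) = 23!/(2!×21!) = 253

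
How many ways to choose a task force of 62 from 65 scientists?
C(65,62) = 65!/(62!×3!) = 43680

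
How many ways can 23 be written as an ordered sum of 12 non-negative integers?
C(23+12-1, 12-1) = C(34, 11) = 286097760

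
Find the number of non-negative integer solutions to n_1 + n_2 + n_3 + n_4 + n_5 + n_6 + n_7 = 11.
C(11+7-1, 7-1) = C(17, 6) = 12376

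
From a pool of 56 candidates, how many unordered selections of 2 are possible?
C(56,2) = 56!/(2!×54!) = 1540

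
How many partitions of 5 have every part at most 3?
Let r_j(i) = number of partitions of i into parts ≤ j, for i = 0..5. r_1(i) = 1 for all i; r_j(i) = r_{j-1}(i) + r_j(i-j). Rows j = 2..3: ≤2: 1 1 2 2 3 3; ≤3: 1 1 2 3 4 5. r_3(5) = 5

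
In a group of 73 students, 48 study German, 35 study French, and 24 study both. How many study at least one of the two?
|A∪B| = |A| + |B| - |A∩B| = 48 + 35 - 24 = 59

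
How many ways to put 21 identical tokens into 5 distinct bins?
C(21+5-1, 5-1) = C(25, 4) = 12650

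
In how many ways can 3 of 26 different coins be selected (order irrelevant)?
C(26,3) = 26!/(3!×23!) = 2600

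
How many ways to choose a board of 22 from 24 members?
C(24,22) = 24!/(22!×2!) = 276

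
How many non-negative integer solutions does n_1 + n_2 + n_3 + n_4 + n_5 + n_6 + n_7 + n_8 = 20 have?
C(20+8-1, 8-1) = C(27, 7) = 888030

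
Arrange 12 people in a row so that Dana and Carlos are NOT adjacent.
Total - adjacent = 12! - (12-1)!×2 = 479001600 - 79833600 = 399168000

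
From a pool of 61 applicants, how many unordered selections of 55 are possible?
C(61,55) = 61!/(55!×6!) = 55525372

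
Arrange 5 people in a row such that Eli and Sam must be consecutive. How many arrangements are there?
Treat the 2 as one block: (5-2+1)! × 2! = 24 × 2 = 48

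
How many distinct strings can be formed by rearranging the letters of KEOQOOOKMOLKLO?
14! / (3! × 1! × 2! × 6! × 1! × 1!) = 10090080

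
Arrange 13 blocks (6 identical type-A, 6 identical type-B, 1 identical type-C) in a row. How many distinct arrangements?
13! / (6! × 6! × 1!) = 12012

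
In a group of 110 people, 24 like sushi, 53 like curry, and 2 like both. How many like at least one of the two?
|A∪B| = |A| + |B| - |A∩B| = 24 + 53 - 2 = 75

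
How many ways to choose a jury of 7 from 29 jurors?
C(29,7) = 29!/(7!×22!) = 1560780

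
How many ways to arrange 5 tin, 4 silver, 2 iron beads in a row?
11! / (5! × 4! × 2!) = 6930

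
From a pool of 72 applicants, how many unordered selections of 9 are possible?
C(72,9) = 72!/(9!×63!) = 85113005120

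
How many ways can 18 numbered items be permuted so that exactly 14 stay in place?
Choose the 14 fixed points C(18,14) = 3060, derange the rest: !4 = Σ_{j=0}^{4} (-1)^j·4!/j! = 24 - 24 + 12 - 4 + 1 = 9. Product = 3060 × 9 = 27540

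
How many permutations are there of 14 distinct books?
14! = 87178291200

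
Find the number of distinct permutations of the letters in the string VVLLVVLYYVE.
11! / (1! × 5! × 3! × 2!) = 27720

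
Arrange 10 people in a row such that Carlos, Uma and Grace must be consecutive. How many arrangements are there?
Treat the 3 as one block: (10-3+1)! × 3! = 40320 × 6 = 241920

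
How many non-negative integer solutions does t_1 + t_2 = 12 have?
C(12+2-1, 2-1) = C(13, 1) = 13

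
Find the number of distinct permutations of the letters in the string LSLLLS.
6! / (4! × 2!) = 15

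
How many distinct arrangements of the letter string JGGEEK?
6! / (2! × 2! × 1! × 1!) = 180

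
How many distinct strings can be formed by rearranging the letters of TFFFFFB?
7! / (1! × 1! × 5!) = 42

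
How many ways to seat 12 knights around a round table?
Circular: fix one position, arrange the rest. (12-1)! = 39916800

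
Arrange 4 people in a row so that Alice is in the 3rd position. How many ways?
Fix one position: (4-1)! = 6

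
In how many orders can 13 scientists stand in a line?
13! = 6227020800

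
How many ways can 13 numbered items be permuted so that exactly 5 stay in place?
Choose the 5 fixed points C(13,5) = 1287, derange the rest: !8 = Σ_{j=0}^{8} (-1)^j·8!/j! = 40320 - 40320 + 20160 - 6720 + 1680 - 336 + 56 - 8 + 1 = 14833. Product = 1287 × 14833 = 19090071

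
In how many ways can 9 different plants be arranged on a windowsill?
9! = 362880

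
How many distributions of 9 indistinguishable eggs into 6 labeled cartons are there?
C(9+6-1, 6-1) = C(14, 5) = 2002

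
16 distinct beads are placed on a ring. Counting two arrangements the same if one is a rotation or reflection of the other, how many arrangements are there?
(16-1)!/2 = 1307674368000/2 = 653837184000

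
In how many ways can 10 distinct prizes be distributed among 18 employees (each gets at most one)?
P(18,10) = 18!/(18-10)! = 158789030400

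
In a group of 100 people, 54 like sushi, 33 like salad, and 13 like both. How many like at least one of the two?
|A∪B| = |A| + |B| - |A∩B| = 54 + 33 - 13 = 74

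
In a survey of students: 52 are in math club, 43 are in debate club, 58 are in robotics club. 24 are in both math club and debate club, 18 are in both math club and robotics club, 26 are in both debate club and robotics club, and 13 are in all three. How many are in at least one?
|A∪B∪C| = 52+43+58-24-18-26+13 = 98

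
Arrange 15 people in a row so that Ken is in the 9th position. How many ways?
Fix one position: (15-1)! = 87178291200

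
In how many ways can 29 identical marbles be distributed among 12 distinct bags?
C(29+12-1, 12-1) = C(40, 11) = 2311801440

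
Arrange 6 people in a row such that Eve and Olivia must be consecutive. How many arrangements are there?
Treat the 2 as one block: (6-2+1)! × 2! = 120 × 2 = 240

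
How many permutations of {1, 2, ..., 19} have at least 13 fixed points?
Exactly j fixed points: C(19,j)·!(19-j); sum over j ≥ 13 (derangement numbers via !m = (m-1)·(!(m-1) + !(m-2)): !0..!6 = 1, 0, 1, 2, 9, 44, 265). Σ_{j=13}^{19} C(19,j)·!(19-j) = C(19,13)·!6 + C(19,14)·!5 + C(19,15)·!4 + C(19,16)·!3 + C(19,17)·!2 + C(19,18)·!1 + C(19,19)·!0 = 27132·265 + 11628·44 + 3876·9 + 969·2 + 171·1 + 19·0 + 1·1 = 7738606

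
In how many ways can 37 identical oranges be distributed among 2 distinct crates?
C(37+2-1, 2-1) = C(38, 1) = 38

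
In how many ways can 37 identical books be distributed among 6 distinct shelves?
C(37+6-1, 6-1) = C(42, 5) = 850668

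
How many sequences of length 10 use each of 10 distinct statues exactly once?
10! = 3628800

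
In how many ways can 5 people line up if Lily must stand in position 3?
Fix one position: (5-1)! = 24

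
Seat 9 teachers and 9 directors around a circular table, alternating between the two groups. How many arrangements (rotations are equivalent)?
Fix one of the teachers: (9-1)! ways for the remaining teachers, × 9! ways for the directors = 40320 × 362880 = 14631321600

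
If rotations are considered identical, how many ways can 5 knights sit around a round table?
Circular: fix one position, arrange the rest. (5-1)! = 24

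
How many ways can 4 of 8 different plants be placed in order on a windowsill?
P(8,4) = 8!/(8-4)! = 1680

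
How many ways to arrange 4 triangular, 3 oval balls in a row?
7! / (4! × 3!) = 35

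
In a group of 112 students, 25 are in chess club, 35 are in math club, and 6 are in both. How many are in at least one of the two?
|A∪B| = |A| + |B| - |A∩B| = 25 + 35 - 6 = 54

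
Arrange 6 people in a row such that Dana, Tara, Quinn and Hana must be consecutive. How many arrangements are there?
Treat the 4 as one block: (6-4+1)! × 4! = 6 × 24 = 144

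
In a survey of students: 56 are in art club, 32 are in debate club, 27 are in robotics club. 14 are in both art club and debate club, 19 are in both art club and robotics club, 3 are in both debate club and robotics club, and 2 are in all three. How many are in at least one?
|A∪B∪C| = 56+32+27-14-19-3+2 = 81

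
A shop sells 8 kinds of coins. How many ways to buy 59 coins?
C(59+8-1, 8-1) = C(66, 7) = 778789440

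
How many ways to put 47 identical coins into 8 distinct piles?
C(47+8-1, 8-1) = C(54, 7) = 177100560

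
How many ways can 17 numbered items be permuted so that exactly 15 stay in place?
Choose the 15 fixed points C(17,15) = 136, derange the rest: !2 = Σ_{j=0}^{2} (-1)^j·2!/j! = 2 - 2 + 1 = 1. Product = 136 × 1 = 136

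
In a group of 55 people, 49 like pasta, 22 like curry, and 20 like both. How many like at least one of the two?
|A∪B| = |A| + |B| - |A∩B| = 49 + 22 - 20 = 51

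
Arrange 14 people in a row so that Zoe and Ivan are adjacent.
Treat as block: (14-1)! × 2! = 6227020800 × 2 = 12454041600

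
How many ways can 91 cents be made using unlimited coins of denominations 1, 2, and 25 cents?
Coefficient of x^91 in 1/(1-x^1) · 1/(1-x^2) · 1/(1-x^25). Case on j = number of 25-cent coins (j = 0..3); remainder r = 91 - 25j is made from {1,2} in ⌊r/2⌋+1 ways. r = 91, 66, 41, 16 → 46 + 34 + 21 + 9 = 110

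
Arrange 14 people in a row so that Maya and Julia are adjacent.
Treat as block: (14-1)! × 2! = 6227020800 × 2 = 12454041600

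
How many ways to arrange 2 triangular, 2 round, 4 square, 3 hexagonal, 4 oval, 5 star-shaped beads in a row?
20! / (2! × 2! × 4! × 3! × 4! × 5!) = 1466593128000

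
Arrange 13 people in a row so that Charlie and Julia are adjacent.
Treat as block: (13-1)! × 2! = 479001600 × 2 = 958003200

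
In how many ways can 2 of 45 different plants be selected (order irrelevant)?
C(45,2) = 45!/(2!×43!) = 990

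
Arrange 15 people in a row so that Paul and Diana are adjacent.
Treat as block: (15-1)! × 2! = 87178291200 × 2 = 174356582400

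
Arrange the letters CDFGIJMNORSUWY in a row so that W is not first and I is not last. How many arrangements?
By inclusion-exclusion: 14! - 2×(14-1)! + (14-2)! = 87178291200 - 12454041600 + 479001600 = 75203251200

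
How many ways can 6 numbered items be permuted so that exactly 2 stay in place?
Choose the 2 fixed points C(6,2) = 15, derange the rest: !4 = Σ_{j=0}^{4} (-1)^j·4!/j! = 24 - 24 + 12 - 4 + 1 = 9. Product = 15 × 9 = 135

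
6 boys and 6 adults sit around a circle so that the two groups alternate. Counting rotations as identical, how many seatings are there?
Fix one of the boys: (6-1)! ways for the remaining boys, × 6! ways for the adults = 120 × 720 = 86400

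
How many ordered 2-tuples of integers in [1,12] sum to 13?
Coefficient of x^13 in (x + x² + ... + x^12)^2. By inclusion-exclusion on dice exceeding 12: Σ_j (-1)^j C(2,j)·C(13-1-12j, 1) = C(2,0)·C(12,1) = 1·12 = 12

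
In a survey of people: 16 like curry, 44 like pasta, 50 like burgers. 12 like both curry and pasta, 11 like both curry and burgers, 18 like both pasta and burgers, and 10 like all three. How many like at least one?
|A∪B∪C| = 16+44+50-12-11-18+10 = 79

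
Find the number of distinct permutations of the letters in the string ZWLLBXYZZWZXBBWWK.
17! / (4! × 2! × 1! × 2! × 1! × 4! × 3!) = 25729704000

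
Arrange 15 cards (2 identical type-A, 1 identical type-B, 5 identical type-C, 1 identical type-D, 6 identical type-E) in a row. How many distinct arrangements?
15! / (2! × 1! × 5! × 1! × 6!) = 7567560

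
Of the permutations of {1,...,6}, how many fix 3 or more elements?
Exactly j fixed points: C(6,j)·!(6-j); sum over j ≥ 3 (derangement numbers via !m = (m-1)·(!(m-1) + !(m-2)): !0..!3 = 1, 0, 1, 2). Σ_{j=3}^{6} C(6,j)·!(6-j) = C(6,3)·!3 + C(6,4)·!2 + C(6,5)·!1 + C(6,6)·!0 = 20·2 + 15·1 + 6·0 + 1·1 = 56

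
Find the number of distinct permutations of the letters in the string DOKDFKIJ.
8! / (1! × 2! × 1! × 2! × 1! × 1!) = 10080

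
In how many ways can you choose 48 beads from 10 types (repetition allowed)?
C(48+10-1, 10-1) = C(57, 9) = 8996462475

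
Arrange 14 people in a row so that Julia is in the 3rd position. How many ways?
Fix one position: (14-1)! = 6227020800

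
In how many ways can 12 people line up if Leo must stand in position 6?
Fix one position: (12-1)! = 39916800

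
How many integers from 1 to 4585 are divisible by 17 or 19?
⌊4585/17⌋ + ⌊4585/19⌋ - ⌊4585/323⌋ = 269 + 241 - 14 = 496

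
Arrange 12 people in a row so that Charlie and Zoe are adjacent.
Treat as block: (12-1)! × 2! = 39916800 × 2 = 79833600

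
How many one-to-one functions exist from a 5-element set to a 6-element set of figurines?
P(6,5) = 6!/(6-5)! = 720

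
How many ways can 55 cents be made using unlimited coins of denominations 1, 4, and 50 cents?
Coefficient of x^55 in 1/(1-x^1) · 1/(1-x^4) · 1/(1-x^50). Case on j = number of 50-cent coins (j = 0..1); remainder r = 55 - 50j is made from {1,4} in ⌊r/4⌋+1 ways. r = 55, 5 → 14 + 2 = 16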